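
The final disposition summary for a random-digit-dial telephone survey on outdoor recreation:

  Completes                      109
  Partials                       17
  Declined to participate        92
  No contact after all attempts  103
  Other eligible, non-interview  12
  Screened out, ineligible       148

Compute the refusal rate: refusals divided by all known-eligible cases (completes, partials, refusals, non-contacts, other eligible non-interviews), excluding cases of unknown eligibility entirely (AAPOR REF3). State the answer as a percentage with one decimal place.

Numerator → 92
Denominator → 109 + 17 + 92 + 103 + 12 = 333
REF3 = 92 / 333 = 0.2763

27.6%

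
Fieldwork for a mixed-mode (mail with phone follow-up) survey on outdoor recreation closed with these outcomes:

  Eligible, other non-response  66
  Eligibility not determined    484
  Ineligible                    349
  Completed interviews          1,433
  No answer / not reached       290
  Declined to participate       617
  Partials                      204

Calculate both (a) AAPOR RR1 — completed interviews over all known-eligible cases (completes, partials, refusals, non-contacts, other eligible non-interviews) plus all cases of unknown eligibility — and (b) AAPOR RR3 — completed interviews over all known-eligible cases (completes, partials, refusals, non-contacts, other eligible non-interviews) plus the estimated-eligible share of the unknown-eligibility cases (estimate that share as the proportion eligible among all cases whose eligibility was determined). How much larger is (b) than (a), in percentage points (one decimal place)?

Top → 1433
Denom → 1433 + 204 + 617 + 290 + 66 + 484 = 3094
RR1 = 1433 / 3094 = 0.4632
Known eligible → 1433 + 204 + 617 + 290 + 66 = 2610
e = 2610 / (2610 + 349) = 2610 / 2959 = 0.8821
Estimated eligible among unknowns → 0.8821 × 484 = 426.94
Denom → 2610 + 426.94 = 3036.94
RR3 = 1433 / 3036.94 = 0.4719
Difference = 47.19 − 46.32 = 0.87 percentage points

0.9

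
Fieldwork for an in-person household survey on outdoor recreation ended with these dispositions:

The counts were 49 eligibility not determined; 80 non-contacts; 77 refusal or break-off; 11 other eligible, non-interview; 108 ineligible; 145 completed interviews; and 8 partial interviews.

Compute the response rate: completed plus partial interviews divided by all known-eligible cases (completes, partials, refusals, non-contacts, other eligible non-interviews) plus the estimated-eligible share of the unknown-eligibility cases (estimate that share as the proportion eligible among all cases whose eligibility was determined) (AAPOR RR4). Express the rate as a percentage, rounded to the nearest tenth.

42.8%

Numerator = 145 + 8 = 153
Determined eligible = 145 + 8 + 77 + 80 + 11 = 321
e = 321 / (321 + 108) = 321 / 429 = 0.7483
Eligible share of unknowns = 0.7483 × 49 = 36.67
Denominator = 321 + 36.67 = 357.67
RR4 = 153 / 357.67 = 0.4278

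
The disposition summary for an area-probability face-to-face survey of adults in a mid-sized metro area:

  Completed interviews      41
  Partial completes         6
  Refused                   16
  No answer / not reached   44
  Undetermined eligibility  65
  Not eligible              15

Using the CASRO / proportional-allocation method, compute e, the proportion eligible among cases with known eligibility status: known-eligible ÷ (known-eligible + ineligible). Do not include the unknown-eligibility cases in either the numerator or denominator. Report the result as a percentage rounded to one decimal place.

87.7%

Determined eligible: 41 + 6 + 16 + 44 = 107
e = 107 / (107 + 15) = 107 / 122 = 0.8770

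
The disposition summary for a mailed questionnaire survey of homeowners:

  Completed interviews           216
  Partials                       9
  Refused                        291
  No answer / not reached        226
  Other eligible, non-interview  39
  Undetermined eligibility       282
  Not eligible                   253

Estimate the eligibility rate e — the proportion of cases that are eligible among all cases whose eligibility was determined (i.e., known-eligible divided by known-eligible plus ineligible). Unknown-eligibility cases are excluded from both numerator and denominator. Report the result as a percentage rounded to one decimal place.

75.5%

Eligible (known): 216 + 9 + 291 + 226 + 39 = 781
e = 781 / (781 + 253) = 781 / 1034 = 0.7553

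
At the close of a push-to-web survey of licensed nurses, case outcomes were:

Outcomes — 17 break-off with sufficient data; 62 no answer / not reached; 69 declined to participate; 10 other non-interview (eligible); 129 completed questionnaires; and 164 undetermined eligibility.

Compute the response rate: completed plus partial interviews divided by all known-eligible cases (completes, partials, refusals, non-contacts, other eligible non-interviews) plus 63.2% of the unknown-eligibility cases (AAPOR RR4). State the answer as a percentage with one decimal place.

Num: 129 + 17 = 146
Determined eligible: 129 + 17 + 69 + 62 + 10 = 287
Eligible share of unknowns: 0.6320 × 164 = 103.65
Base: 287 + 103.65 = 390.65
RR4 = 146 / 390.65 = 0.3737

37.4%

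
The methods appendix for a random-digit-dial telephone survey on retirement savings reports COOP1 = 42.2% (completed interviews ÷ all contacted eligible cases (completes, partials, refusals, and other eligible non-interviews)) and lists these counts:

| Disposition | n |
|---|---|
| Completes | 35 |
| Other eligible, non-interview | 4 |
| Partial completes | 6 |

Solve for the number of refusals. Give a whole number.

38

COOP1 = 35 / D = 0.422
D = 35 / 0.422 = 82.9
Other denominator terms total 45
refusals = 82.9 − 45 ≈ 38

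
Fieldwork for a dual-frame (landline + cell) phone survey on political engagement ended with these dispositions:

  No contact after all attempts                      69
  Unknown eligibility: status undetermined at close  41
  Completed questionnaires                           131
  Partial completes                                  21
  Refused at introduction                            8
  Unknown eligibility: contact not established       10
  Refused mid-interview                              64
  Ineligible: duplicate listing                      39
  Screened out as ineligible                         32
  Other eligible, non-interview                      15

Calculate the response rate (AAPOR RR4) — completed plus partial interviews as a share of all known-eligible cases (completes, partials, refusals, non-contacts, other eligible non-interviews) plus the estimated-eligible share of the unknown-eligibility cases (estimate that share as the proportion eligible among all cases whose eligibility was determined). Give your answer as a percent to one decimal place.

43.5%

Refused = 8 + 64 = 72
Eligibility not determined = 10 + 41 = 51
Screened out, ineligible = 32 + 39 = 71
Numerator = 131 + 21 = 152
Determined eligible = 131 + 21 + 72 + 69 + 15 = 308
e = 308 / (308 + 71) = 308 / 379 = 0.8127
Eligible share of unknowns = 0.8127 × 51 = 41.45
Denominator = 308 + 41.45 = 349.45
RR4 = 152 / 349.45 = 0.4350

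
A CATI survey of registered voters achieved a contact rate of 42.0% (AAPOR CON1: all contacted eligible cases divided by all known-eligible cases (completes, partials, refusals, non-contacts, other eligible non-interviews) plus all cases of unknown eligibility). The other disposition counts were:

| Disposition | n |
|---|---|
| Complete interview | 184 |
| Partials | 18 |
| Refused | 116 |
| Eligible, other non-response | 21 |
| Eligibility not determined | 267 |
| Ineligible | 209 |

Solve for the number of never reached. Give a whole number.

Num: 184 + 18 + 116 + 21 = 339
CON1 = 339 / D = 0.420
D = 339 / 0.420 = 807.1
Remaining denominator categories sum to 606
never reached = 807.1 − 606 ≈ 201

201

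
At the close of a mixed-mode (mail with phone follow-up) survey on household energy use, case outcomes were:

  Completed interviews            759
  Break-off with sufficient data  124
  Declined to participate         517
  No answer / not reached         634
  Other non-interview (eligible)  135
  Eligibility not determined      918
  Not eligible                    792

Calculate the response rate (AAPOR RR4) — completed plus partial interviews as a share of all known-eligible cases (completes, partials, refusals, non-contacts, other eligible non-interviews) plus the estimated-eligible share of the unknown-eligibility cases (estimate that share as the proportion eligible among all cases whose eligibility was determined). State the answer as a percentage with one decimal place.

Numerator = 759 + 124 = 883
Eligible (known) = 759 + 124 + 517 + 634 + 135 = 2169
e = 2169 / (2169 + 792) = 2169 / 2961 = 0.7325
e × U = 0.7325 × 918 = 672.44
Base = 2169 + 672.44 = 2841.44
RR4 = 883 / 2841.44 = 0.3108

31.1%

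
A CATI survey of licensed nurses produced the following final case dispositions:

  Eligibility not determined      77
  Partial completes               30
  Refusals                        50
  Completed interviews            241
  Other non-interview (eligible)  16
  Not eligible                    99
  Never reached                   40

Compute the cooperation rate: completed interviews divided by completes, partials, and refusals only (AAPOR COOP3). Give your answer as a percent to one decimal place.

75.1%

Top → 241
Denominator → 241 + 30 + 50 = 321
COOP3 = 241 / 321 = 0.7508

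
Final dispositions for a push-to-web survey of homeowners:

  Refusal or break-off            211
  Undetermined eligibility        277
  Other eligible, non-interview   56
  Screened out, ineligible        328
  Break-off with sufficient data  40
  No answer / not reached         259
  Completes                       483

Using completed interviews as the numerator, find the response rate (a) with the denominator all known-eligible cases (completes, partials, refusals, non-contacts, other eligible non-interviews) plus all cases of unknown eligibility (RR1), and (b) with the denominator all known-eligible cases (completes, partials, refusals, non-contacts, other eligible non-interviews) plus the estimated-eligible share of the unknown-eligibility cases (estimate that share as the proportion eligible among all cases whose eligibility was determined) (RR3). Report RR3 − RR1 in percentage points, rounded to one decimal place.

Num: 483
Base: 483 + 40 + 211 + 259 + 56 + 277 = 1326
RR1 = 483 / 1326 = 0.3643
Determined eligible: 483 + 40 + 211 + 259 + 56 = 1049
e = 1049 / (1049 + 328) = 1049 / 1377 = 0.7618
e × U: 0.7618 × 277 = 211.02
Base: 1049 + 211.02 = 1260.02
RR3 = 483 / 1260.02 = 0.3833
Difference = 38.33 − 36.43 = 1.90 percentage points

1.9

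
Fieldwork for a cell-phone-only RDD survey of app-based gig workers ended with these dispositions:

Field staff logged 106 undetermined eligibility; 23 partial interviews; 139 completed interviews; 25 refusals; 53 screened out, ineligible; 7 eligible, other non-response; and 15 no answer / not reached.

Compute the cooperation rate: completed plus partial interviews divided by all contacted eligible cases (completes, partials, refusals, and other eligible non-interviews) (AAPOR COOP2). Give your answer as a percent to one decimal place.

83.5%

Numerator = 139 + 23 = 162
Denominator = 139 + 23 + 25 + 7 = 194
COOP2 = 162 / 194 = 0.8351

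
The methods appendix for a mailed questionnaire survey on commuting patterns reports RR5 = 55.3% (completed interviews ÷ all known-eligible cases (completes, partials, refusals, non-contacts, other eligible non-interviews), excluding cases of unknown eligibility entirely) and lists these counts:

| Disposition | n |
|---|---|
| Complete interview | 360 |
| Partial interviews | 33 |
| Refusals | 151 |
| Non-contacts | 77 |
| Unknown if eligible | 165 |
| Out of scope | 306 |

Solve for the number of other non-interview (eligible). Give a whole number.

RR5 = 360 / D = 0.553
D = 360 / 0.553 = 651.0
Other denominator terms total 621
other non-interview (eligible) = 651.0 − 621 ≈ 30

30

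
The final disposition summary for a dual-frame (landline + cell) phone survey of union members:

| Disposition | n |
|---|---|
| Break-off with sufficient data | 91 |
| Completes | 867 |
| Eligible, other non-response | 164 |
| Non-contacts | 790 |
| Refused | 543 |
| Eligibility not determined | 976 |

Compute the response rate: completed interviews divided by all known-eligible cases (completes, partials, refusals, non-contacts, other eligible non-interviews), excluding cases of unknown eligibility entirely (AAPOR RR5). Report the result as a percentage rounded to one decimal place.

35.3%

Numerator: 867
Base: 867 + 91 + 543 + 790 + 164 = 2455
RR5 = 867 / 2455 = 0.3532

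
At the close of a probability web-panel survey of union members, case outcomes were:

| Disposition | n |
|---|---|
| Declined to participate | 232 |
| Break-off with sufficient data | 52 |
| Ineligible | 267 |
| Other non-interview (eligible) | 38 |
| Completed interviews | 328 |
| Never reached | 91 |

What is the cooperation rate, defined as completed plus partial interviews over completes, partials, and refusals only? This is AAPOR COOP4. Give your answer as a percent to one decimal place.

62.1%

Num = 328 + 52 = 380
Denominator = 328 + 52 + 232 = 612
COOP4 = 380 / 612 = 0.6209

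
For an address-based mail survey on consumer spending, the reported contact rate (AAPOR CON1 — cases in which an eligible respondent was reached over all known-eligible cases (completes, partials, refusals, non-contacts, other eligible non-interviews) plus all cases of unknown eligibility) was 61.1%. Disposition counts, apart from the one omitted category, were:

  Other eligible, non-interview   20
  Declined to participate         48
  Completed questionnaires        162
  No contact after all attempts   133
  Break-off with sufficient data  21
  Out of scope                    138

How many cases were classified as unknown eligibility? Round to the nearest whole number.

27

Num: 162 + 21 + 48 + 20 = 251
CON1 = 251 / D = 0.611
D = 251 / 0.611 = 410.8
Remaining denominator categories sum to 384
unknown eligibility = 410.8 − 384 ≈ 27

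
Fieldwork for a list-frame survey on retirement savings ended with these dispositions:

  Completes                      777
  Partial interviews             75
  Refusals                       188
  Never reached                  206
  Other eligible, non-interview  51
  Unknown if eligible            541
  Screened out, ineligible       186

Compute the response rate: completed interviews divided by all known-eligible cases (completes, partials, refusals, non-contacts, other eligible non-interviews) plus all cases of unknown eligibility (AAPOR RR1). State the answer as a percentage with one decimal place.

42.3%

Numerator → 777
Denominator → 777 + 75 + 188 + 206 + 51 + 541 = 1838
RR1 = 777 / 1838 = 0.4227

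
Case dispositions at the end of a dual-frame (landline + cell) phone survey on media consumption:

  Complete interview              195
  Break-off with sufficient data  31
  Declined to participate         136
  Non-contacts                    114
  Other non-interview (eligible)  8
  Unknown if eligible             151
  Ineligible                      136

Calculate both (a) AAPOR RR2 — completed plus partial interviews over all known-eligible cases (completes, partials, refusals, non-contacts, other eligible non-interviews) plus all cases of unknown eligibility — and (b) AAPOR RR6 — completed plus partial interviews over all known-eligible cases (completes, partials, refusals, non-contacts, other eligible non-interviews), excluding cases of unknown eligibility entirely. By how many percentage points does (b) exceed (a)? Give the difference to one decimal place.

11.1

Top = 195 + 31 = 226
Base = 195 + 31 + 136 + 114 + 8 + 151 = 635
RR2 = 226 / 635 = 0.3559
Base = 195 + 31 + 136 + 114 + 8 = 484
RR6 = 226 / 484 = 0.4669
Difference = 46.69 − 35.59 = 11.10 percentage points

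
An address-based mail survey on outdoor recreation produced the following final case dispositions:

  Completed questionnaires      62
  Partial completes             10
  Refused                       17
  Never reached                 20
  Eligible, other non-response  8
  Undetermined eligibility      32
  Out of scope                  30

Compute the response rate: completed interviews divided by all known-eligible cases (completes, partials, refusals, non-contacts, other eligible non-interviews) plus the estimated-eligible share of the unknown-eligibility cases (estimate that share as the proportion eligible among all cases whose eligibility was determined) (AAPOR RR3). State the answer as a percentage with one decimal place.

Top → 62
Determined eligible → 62 + 10 + 17 + 20 + 8 = 117
e = 117 / (117 + 30) = 117 / 147 = 0.7959
Estimated eligible among unknowns → 0.7959 × 32 = 25.47
Denominator → 117 + 25.47 = 142.47
RR3 = 62 / 142.47 = 0.4352

43.5%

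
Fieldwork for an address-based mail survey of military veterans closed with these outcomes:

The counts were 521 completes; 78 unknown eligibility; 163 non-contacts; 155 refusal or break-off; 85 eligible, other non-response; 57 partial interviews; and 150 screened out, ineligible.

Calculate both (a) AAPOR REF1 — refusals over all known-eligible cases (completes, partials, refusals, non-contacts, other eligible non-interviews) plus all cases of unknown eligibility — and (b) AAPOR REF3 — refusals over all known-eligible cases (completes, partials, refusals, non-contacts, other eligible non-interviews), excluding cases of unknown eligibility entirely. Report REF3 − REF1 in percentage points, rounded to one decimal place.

1.2

Numerator = 155
Denominator = 521 + 57 + 155 + 163 + 85 + 78 = 1059
REF1 = 155 / 1059 = 0.1464
Denominator = 521 + 57 + 155 + 163 + 85 = 981
REF3 = 155 / 981 = 0.1580
Difference = 15.80 − 14.64 = 1.16 percentage points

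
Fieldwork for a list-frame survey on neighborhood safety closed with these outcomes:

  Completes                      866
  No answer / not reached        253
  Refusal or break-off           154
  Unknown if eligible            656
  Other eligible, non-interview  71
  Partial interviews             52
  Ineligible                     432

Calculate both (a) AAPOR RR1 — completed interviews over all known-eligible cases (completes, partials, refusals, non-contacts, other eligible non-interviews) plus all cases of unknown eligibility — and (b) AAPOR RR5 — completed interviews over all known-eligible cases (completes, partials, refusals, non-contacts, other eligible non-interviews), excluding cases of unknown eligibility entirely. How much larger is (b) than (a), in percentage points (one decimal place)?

Top = 866
Denominator = 866 + 52 + 154 + 253 + 71 + 656 = 2052
RR1 = 866 / 2052 = 0.4220
Denominator = 866 + 52 + 154 + 253 + 71 = 1396
RR5 = 866 / 1396 = 0.6203
Difference = 62.03 − 42.20 = 19.83 percentage points

19.8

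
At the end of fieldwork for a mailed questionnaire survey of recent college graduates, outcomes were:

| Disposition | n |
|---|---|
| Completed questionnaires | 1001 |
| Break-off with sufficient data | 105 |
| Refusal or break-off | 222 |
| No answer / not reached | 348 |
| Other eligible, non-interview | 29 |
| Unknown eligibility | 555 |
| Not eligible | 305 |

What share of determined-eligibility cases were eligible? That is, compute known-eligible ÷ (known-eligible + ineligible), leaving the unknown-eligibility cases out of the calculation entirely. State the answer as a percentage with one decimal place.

84.8%

Known eligible = 1001 + 105 + 222 + 348 + 29 = 1705
e = 1705 / (1705 + 305) = 1705 / 2010 = 0.8483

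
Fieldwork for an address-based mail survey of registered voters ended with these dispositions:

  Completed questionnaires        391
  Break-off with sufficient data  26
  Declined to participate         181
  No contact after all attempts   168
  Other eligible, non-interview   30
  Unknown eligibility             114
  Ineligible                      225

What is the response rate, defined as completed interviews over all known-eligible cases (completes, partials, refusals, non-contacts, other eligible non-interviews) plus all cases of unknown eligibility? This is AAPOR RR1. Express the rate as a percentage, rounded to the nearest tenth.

43.0%

Num: 391
Denominator: 391 + 26 + 181 + 168 + 30 + 114 = 910
RR1 = 391 / 910 = 0.4297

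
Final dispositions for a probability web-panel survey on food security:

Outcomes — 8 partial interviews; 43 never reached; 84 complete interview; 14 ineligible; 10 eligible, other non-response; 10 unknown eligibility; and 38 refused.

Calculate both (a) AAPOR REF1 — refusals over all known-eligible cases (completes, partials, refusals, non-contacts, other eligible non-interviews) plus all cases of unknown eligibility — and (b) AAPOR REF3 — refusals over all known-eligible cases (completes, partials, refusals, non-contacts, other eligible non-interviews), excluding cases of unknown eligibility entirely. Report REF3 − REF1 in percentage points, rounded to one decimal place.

Top → 38
Denom → 84 + 8 + 38 + 43 + 10 + 10 = 193
REF1 = 38 / 193 = 0.1969
Denom → 84 + 8 + 38 + 43 + 10 = 183
REF3 = 38 / 183 = 0.2077
Difference = 20.77 − 19.69 = 1.08 percentage points

1.1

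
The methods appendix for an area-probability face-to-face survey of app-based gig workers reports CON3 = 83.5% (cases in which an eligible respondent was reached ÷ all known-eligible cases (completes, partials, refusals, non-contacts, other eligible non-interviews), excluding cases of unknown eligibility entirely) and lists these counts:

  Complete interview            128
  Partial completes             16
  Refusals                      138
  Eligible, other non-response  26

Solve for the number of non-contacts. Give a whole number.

61

Num → 128 + 16 + 138 + 26 = 308
CON3 = 308 / D = 0.835
D = 308 / 0.835 = 368.9
Rest of base = 308
non-contacts = 368.9 − 308 ≈ 61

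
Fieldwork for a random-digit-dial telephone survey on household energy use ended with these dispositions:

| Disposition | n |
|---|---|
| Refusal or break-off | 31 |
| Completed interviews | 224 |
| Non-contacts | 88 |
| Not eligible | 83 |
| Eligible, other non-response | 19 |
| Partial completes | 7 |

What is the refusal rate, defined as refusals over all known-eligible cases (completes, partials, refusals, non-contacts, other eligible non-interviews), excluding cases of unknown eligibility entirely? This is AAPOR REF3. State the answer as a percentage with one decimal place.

8.4%

Num → 31
Base → 224 + 7 + 31 + 88 + 19 = 369
REF3 = 31 / 369 = 0.0840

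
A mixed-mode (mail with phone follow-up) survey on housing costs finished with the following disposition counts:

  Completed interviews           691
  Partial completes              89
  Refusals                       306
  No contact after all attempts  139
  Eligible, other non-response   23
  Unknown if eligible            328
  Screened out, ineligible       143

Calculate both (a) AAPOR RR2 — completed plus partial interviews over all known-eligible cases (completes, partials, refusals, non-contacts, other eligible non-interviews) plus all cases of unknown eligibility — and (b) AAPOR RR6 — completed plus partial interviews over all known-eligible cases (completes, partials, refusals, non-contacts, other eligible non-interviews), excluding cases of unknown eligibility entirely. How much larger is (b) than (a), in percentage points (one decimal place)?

13.0

Top → 691 + 89 = 780
Denom → 691 + 89 + 306 + 139 + 23 + 328 = 1576
RR2 = 780 / 1576 = 0.4949
Denom → 691 + 89 + 306 + 139 + 23 = 1248
RR6 = 780 / 1248 = 0.6250
Difference = 62.50 − 49.49 = 13.01 percentage points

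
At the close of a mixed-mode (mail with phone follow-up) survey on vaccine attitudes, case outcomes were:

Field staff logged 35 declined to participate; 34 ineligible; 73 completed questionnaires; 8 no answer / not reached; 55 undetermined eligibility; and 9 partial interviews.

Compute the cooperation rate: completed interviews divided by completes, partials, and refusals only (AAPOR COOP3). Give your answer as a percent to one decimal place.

62.4%

Num = 73
Base = 73 + 9 + 35 = 117
COOP3 = 73 / 117 = 0.6239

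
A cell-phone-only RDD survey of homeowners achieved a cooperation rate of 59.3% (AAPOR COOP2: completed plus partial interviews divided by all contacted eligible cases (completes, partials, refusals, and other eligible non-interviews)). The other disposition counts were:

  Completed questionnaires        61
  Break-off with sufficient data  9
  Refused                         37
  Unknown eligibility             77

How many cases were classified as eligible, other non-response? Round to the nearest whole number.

11

Num = 61 + 9 = 70
COOP2 = 70 / D = 0.593
D = 70 / 0.593 = 118.0
Remaining denominator categories sum to 107
eligible, other non-response = 118.0 − 107 ≈ 11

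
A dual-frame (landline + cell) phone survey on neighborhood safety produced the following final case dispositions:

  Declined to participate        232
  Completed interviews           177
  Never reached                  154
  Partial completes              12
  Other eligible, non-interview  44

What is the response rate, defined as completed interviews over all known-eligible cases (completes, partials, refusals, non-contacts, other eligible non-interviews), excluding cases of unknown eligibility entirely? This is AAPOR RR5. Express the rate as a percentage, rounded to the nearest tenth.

28.6%

Top = 177
Denom = 177 + 12 + 232 + 154 + 44 = 619
RR5 = 177 / 619 = 0.2859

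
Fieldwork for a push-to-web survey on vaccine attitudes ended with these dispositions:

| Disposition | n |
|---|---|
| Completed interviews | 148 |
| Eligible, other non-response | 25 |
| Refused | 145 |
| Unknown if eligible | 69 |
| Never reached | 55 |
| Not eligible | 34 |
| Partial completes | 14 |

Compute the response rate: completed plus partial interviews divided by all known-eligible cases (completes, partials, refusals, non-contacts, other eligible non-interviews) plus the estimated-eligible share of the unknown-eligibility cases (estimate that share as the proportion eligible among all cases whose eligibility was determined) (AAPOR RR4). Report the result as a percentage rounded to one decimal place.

Numerator: 148 + 14 = 162
Eligible (known): 148 + 14 + 145 + 55 + 25 = 387
e = 387 / (387 + 34) = 387 / 421 = 0.9192
Eligible share of unknowns: 0.9192 × 69 = 63.42
Denom: 387 + 63.42 = 450.42
RR4 = 162 / 450.42 = 0.3597

36.0%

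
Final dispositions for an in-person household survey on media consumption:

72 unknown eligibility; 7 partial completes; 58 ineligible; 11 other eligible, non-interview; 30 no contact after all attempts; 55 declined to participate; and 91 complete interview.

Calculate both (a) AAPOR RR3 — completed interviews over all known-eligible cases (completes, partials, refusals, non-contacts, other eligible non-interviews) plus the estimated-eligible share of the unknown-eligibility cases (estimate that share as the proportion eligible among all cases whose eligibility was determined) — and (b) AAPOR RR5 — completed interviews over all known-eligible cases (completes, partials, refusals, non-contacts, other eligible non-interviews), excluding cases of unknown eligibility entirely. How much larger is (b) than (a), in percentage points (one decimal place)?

Top = 91
Determined eligible = 91 + 7 + 55 + 30 + 11 = 194
e = 194 / (194 + 58) = 194 / 252 = 0.7698
Eligible share of unknowns = 0.7698 × 72 = 55.43
Denominator = 194 + 55.43 = 249.43
RR3 = 91 / 249.43 = 0.3648
Denominator = 91 + 7 + 55 + 30 + 11 = 194
RR5 = 91 / 194 = 0.4691
Difference = 46.91 − 36.48 = 10.43 percentage points

10.4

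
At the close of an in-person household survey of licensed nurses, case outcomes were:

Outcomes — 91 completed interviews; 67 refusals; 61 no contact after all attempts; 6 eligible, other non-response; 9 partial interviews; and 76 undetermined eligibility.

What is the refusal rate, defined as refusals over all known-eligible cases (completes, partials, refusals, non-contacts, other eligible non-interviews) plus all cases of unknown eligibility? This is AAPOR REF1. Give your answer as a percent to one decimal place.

Num → 67
Denom → 91 + 9 + 67 + 61 + 6 + 76 = 310
REF1 = 67 / 310 = 0.2161

21.6%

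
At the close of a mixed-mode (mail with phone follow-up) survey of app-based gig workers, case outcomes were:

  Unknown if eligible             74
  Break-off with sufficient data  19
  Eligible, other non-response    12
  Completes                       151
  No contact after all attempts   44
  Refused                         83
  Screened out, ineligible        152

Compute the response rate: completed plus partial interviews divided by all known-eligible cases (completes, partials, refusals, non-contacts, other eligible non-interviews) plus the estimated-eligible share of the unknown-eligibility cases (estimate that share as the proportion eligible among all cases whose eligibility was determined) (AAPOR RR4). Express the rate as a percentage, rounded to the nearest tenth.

Num: 151 + 19 = 170
Known eligible: 151 + 19 + 83 + 44 + 12 = 309
e = 309 / (309 + 152) = 309 / 461 = 0.6703
e × U: 0.6703 × 74 = 49.60
Denominator: 309 + 49.60 = 358.60
RR4 = 170 / 358.60 = 0.4741

47.4%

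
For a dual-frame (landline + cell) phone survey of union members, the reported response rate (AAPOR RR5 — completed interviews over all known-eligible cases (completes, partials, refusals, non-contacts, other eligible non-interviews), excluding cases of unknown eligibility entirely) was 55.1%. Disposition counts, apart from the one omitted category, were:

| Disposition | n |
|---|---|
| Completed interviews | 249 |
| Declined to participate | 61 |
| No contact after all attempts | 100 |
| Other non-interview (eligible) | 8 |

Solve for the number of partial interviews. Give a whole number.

34

RR5 = 249 / D = 0.551
D = 249 / 0.551 = 451.9
Other denominator terms total 418
partial interviews = 451.9 − 418 ≈ 34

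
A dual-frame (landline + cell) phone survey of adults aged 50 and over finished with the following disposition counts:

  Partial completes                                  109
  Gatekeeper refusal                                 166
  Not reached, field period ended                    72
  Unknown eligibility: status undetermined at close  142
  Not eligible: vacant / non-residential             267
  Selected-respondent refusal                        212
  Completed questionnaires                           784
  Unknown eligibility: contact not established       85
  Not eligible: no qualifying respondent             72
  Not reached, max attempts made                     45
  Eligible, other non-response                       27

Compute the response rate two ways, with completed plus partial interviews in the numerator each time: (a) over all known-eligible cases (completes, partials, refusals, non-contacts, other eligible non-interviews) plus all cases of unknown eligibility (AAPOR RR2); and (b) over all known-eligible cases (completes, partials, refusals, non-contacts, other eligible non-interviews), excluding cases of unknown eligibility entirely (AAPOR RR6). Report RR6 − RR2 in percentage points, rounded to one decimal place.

Refusal or break-off = 166 + 212 = 378
No answer / not reached = 72 + 45 = 117
Undetermined eligibility = 85 + 142 = 227
Out of scope = 72 + 267 = 339
Num: 784 + 109 = 893
Denominator: 784 + 109 + 378 + 117 + 27 + 227 = 1642
RR2 = 893 / 1642 = 0.5438
Denominator: 784 + 109 + 378 + 117 + 27 = 1415
RR6 = 893 / 1415 = 0.6311
Difference = 63.11 − 54.38 = 8.73 percentage points

8.7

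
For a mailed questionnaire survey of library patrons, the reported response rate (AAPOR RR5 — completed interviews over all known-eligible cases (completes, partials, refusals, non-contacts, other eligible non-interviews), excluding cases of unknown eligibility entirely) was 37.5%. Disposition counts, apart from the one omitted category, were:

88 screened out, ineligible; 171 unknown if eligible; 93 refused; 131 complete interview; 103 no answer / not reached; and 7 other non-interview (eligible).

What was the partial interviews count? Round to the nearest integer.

RR5 = 131 / D = 0.375
D = 131 / 0.375 = 349.3
Other denominator terms total 334
partial interviews = 349.3 − 334 ≈ 15

15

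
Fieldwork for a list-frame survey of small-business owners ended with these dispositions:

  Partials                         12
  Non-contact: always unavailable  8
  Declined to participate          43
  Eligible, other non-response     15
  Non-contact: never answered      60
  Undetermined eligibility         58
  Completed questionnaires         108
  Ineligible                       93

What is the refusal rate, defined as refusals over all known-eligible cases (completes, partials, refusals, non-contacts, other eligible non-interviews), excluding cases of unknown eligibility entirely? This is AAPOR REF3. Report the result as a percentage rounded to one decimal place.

No answer / not reached = 60 + 8 = 68
Numerator = 43
Denom = 108 + 12 + 43 + 68 + 15 = 246
REF3 = 43 / 246 = 0.1748

17.5%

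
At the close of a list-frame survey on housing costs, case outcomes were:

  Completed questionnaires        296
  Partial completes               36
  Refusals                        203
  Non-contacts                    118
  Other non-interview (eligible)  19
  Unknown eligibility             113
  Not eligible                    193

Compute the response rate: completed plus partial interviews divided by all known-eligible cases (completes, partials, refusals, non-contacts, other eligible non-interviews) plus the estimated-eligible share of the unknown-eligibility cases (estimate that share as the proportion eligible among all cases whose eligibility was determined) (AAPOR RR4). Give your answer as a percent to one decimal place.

43.7%

Numerator → 296 + 36 = 332
Determined eligible → 296 + 36 + 203 + 118 + 19 = 672
e = 672 / (672 + 193) = 672 / 865 = 0.7769
Eligible share of unknowns → 0.7769 × 113 = 87.79
Base → 672 + 87.79 = 759.79
RR4 = 332 / 759.79 = 0.4370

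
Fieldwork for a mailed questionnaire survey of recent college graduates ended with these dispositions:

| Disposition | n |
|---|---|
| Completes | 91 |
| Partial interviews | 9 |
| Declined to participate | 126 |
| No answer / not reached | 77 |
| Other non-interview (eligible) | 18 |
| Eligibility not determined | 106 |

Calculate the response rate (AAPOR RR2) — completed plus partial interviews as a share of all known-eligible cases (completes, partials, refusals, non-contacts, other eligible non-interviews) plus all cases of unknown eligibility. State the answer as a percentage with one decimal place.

Numerator = 91 + 9 = 100
Denominator = 91 + 9 + 126 + 77 + 18 + 106 = 427
RR2 = 100 / 427 = 0.2342

23.4%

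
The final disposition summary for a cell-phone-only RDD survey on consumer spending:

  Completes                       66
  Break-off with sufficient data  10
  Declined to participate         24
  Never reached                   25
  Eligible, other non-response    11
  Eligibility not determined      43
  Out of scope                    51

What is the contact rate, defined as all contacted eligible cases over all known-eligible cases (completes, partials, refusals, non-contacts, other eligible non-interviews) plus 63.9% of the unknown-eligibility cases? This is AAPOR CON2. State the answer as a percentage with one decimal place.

Numerator: 66 + 10 + 24 + 11 = 111
Known eligible: 66 + 10 + 24 + 25 + 11 = 136
Estimated eligible among unknowns: 0.6390 × 43 = 27.48
Denom: 136 + 27.48 = 163.48
CON2 = 111 / 163.48 = 0.6790

67.9%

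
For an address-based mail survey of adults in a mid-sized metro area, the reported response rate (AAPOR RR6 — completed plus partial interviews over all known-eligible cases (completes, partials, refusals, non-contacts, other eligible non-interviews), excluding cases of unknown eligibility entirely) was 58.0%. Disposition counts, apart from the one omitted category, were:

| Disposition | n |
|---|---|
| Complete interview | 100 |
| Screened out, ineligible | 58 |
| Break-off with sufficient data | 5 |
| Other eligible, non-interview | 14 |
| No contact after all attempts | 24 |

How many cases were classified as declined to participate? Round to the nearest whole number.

Top → 100 + 5 = 105
RR6 = 105 / D = 0.580
D = 105 / 0.580 = 181.0
Other denominator terms total 143
declined to participate = 181.0 − 143 ≈ 38

38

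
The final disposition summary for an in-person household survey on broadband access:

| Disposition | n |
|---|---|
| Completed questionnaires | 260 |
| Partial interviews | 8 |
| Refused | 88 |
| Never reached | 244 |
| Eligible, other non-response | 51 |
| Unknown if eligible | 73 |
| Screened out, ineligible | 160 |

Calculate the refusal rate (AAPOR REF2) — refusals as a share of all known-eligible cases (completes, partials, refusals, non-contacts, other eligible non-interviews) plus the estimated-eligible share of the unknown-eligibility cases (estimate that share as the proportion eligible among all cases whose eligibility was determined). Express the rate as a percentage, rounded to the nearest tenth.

Num: 88
Determined eligible: 260 + 8 + 88 + 244 + 51 = 651
e = 651 / (651 + 160) = 651 / 811 = 0.8027
e × U: 0.8027 × 73 = 58.60
Denom: 651 + 58.60 = 709.60
REF2 = 88 / 709.60 = 0.1240

12.4%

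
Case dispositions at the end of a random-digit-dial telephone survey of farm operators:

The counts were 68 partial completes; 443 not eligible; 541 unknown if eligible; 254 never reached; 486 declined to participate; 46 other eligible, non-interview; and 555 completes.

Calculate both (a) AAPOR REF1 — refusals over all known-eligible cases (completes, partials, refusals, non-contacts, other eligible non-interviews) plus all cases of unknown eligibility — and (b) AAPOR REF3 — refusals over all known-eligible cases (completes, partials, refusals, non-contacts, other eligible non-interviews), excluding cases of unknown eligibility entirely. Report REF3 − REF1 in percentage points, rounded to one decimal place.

9.6

Num → 486
Base → 555 + 68 + 486 + 254 + 46 + 541 = 1950
REF1 = 486 / 1950 = 0.2492
Base → 555 + 68 + 486 + 254 + 46 = 1409
REF3 = 486 / 1409 = 0.3449
Difference = 34.49 − 24.92 = 9.57 percentage points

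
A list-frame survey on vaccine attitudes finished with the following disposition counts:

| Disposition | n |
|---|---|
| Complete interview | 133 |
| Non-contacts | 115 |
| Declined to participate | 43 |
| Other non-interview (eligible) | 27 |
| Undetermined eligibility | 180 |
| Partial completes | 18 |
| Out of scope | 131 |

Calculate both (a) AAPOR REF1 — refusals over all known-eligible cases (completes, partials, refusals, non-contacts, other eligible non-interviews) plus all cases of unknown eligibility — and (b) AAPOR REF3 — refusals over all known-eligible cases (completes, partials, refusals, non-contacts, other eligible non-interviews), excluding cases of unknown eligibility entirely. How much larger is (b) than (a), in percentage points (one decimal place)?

4.5

Top: 43
Denominator: 133 + 18 + 43 + 115 + 27 + 180 = 516
REF1 = 43 / 516 = 0.0833
Denominator: 133 + 18 + 43 + 115 + 27 = 336
REF3 = 43 / 336 = 0.1280
Difference = 12.80 − 8.33 = 4.47 percentage points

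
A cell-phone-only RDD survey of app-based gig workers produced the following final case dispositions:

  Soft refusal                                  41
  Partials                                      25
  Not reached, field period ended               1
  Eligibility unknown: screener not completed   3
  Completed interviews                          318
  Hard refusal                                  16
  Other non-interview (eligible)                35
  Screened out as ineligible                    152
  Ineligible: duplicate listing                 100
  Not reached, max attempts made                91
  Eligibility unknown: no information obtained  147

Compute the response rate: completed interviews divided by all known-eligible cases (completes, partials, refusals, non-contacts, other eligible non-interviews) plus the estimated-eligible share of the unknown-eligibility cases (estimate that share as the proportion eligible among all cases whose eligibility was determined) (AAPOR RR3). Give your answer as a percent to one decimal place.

50.6%

Refused = 16 + 41 = 57
No answer / not reached = 1 + 91 = 92
Unknown if eligible = 3 + 147 = 150
Ineligible = 152 + 100 = 252
Top → 318
Known eligible → 318 + 25 + 57 + 92 + 35 = 527
e = 527 / (527 + 252) = 527 / 779 = 0.6765
Estimated eligible among unknowns → 0.6765 × 150 = 101.47
Denom → 527 + 101.47 = 628.47
RR3 = 318 / 628.47 = 0.5060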